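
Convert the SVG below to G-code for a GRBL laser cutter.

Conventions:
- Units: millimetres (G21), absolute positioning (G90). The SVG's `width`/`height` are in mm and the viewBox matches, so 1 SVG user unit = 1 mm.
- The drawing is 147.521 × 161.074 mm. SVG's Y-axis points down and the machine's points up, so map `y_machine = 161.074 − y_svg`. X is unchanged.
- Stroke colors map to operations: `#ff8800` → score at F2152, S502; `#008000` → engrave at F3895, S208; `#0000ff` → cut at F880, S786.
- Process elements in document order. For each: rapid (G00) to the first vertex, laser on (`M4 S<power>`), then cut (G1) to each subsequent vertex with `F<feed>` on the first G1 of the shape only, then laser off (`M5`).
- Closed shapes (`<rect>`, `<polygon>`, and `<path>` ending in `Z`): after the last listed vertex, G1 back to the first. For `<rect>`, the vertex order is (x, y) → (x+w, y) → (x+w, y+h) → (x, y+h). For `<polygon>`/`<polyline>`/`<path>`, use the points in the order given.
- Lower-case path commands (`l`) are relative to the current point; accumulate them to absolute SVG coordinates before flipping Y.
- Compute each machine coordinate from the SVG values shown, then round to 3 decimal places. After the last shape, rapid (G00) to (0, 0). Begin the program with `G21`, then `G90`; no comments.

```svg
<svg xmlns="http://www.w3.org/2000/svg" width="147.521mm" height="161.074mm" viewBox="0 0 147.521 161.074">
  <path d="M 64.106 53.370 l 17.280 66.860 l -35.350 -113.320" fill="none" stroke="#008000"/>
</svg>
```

Since the viewBox matches the mm dimensions, user units are millimetres directly. The only transform is the Y-flip y_m = 161.074 − y_svg.

Shape 1 is a open polyline drawn with `<path>`. Its stroke #008000 means engrave at S208, F3895. After flipping Y the toolpath is (64.106,107.704) → (81.386,40.844) → (46.036,154.164).

G21
G90
G00 X64.106 Y107.704
M4 S208
G1 X81.386 Y40.844 F3895
G1 X46.036 Y154.164
M5
G00 X0.000 Y0.000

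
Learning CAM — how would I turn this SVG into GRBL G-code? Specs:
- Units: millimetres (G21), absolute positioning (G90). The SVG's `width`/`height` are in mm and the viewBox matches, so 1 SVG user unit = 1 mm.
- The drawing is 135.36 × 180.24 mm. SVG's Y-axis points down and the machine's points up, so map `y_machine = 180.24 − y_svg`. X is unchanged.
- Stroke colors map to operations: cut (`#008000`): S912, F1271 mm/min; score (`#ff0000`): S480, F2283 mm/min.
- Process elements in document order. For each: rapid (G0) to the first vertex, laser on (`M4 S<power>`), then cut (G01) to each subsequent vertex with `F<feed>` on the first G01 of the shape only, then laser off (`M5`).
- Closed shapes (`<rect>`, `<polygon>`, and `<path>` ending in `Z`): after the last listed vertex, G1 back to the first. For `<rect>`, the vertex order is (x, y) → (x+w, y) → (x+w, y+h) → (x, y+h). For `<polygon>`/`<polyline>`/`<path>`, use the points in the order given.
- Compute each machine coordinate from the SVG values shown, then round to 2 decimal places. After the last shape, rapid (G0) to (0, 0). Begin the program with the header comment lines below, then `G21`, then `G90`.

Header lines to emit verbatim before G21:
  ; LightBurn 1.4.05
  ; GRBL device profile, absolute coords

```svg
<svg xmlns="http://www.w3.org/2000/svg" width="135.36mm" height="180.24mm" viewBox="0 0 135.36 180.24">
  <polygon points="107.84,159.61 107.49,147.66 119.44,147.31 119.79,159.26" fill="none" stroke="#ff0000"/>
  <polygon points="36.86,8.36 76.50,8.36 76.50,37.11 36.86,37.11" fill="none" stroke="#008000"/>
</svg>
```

; LightBurn 1.4.05
; GRBL device profile, absolute coords
G21
G90
G0 X107.84 Y20.63
M4 S480
G01 X107.49 Y32.58 F2283
G01 X119.44 Y32.93
G01 X119.79 Y20.98
G01 X107.84 Y20.63
M5
G0 X36.86 Y171.88
M4 S912
G01 X76.50 Y171.88 F1271
G01 X76.50 Y143.13
G01 X36.86 Y143.13
G01 X36.86 Y171.88
M5
G0 X0.00 Y0.00

Since the viewBox matches the mm dimensions, user units are millimetres directly. The only transform is the Y-flip y_m = 180.24 − y_svg.

Shape 1 is a regular polygon drawn with `<polygon>`. Its stroke #ff0000 means score at S480, F2283. After flipping Y the toolpath is (107.84,20.63) → (107.49,32.58) → (119.44,32.93) → (119.79,20.98) → (107.84,20.63), returning to the start.

Shape 2 is a rectangle drawn with `<polygon>`. Its stroke #008000 means cut at S912, F1271. After flipping Y the toolpath is (36.86,171.88) → (76.50,171.88) → (76.50,143.13) → (36.86,143.13) → (36.86,171.88), returning to the start.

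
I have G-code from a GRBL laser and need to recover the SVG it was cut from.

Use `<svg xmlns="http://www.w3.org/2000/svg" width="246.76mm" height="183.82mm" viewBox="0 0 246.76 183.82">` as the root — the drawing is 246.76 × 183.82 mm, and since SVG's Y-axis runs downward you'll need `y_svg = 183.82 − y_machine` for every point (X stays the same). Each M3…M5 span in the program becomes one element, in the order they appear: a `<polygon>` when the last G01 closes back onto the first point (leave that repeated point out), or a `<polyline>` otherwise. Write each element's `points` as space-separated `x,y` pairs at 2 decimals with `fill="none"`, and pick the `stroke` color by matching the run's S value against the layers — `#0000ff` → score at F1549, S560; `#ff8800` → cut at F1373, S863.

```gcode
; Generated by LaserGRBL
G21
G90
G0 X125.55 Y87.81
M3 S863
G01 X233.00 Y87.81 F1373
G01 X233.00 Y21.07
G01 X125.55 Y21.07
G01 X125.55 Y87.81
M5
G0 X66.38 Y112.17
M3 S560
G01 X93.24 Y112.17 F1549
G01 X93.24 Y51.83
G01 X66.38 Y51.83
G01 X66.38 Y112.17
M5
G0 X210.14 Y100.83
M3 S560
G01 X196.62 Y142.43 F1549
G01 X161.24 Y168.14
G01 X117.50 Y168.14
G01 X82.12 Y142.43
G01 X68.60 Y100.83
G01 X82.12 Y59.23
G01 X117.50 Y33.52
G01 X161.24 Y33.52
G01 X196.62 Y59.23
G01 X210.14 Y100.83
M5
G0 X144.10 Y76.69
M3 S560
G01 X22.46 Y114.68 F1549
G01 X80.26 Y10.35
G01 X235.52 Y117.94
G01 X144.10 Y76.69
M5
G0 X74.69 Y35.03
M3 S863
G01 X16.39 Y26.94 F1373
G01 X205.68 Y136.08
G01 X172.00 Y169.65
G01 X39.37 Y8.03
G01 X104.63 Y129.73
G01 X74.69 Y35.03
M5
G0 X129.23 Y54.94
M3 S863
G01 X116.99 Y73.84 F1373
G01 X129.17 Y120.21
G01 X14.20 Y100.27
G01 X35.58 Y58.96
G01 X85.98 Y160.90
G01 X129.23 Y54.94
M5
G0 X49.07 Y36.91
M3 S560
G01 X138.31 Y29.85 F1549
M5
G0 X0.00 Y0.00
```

<svg xmlns="http://www.w3.org/2000/svg" width="246.76mm" height="183.82mm" viewBox="0 0 246.76 183.82">
  <polygon points="125.55,96.01 233.00,96.01 233.00,162.75 125.55,162.75" fill="none" stroke="#ff8800"/>
  <polygon points="66.38,71.65 93.24,71.65 93.24,131.99 66.38,131.99" fill="none" stroke="#0000ff"/>
  <polygon points="210.14,82.99 196.62,41.39 161.24,15.68 117.50,15.68 82.12,41.39 68.60,82.99 82.12,124.59 117.50,150.30 161.24,150.30 196.62,124.59" fill="none" stroke="#0000ff"/>
  <polygon points="144.10,107.13 22.46,69.14 80.26,173.47 235.52,65.88" fill="none" stroke="#0000ff"/>
  <polygon points="74.69,148.79 16.39,156.88 205.68,47.74 172.00,14.17 39.37,175.79 104.63,54.09" fill="none" stroke="#ff8800"/>
  <polygon points="129.23,128.88 116.99,109.98 129.17,63.61 14.20,83.55 35.58,124.86 85.98,22.92" fill="none" stroke="#ff8800"/>
  <polyline points="49.07,146.91 138.31,153.97" fill="none" stroke="#0000ff"/>
</svg>

y_svg = 183.82 − y_m.

[1] S863→`#ff8800` (cut); closed run; points: 125.55,96.01 233.00,96.01 233.00,162.75 125.55,162.75

[2] S560→`#0000ff` (score); closed run; points: 66.38,71.65 93.24,71.65 93.24,131.99 66.38,131.99

[3] S560→`#0000ff` (score); closed run; points: 210.14,82.99 196.62,41.39 161.24,15.68 117.50,15.68 82.12,41.39 68.60,82.99 82.12,124.59 117.50,150.30 161.24,150.30 196.62,124.59

[4] S560→`#0000ff` (score); closed run; points: 144.10,107.13 22.46,69.14 80.26,173.47 235.52,65.88

[5] S863→`#ff8800` (cut); closed run; points: 74.69,148.79 16.39,156.88 205.68,47.74 172.00,14.17 39.37,175.79 104.63,54.09

[6] S863→`#ff8800` (cut); closed run; points: 129.23,128.88 116.99,109.98 129.17,63.61 14.20,83.55 35.58,124.86 85.98,22.92

[7] S560→`#0000ff` (score); open run; points: 49.07,146.91 138.31,153.97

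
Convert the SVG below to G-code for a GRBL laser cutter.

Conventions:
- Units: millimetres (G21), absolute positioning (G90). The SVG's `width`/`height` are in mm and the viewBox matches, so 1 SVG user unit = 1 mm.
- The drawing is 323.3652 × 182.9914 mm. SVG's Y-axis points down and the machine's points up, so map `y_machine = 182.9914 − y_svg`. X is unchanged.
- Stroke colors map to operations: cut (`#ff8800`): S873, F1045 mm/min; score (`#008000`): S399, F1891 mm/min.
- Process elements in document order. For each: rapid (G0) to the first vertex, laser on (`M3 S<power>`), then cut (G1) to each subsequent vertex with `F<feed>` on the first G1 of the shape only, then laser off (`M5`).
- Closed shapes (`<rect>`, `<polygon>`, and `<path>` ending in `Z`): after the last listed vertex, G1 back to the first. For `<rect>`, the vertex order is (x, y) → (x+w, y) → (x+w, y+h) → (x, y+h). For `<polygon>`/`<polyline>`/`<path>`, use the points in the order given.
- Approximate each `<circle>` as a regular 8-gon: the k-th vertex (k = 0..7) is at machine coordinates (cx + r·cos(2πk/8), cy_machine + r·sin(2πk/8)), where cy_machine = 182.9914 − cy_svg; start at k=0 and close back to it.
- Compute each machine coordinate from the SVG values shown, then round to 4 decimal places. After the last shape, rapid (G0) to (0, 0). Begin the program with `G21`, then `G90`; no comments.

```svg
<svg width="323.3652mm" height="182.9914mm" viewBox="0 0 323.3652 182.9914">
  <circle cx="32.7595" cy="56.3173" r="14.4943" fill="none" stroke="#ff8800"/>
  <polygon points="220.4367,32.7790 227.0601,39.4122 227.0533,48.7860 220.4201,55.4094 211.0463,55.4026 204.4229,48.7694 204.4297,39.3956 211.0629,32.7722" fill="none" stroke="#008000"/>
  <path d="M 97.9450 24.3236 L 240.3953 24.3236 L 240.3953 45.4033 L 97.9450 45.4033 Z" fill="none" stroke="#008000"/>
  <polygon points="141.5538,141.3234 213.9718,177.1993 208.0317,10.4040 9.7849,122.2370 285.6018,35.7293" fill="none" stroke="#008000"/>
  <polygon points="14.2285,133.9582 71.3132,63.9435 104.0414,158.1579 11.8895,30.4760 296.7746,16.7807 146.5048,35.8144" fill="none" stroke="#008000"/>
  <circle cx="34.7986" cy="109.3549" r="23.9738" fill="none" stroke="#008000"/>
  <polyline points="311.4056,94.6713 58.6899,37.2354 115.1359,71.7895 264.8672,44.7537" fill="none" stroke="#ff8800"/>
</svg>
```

Since the viewBox matches the mm dimensions, user units are millimetres directly. The only transform is the Y-flip y_m = 182.9914 − y_svg.

Shape 1 is a circle drawn with `<circle>`. Its stroke #ff8800 means cut at S873, F1045. After flipping Y the toolpath is (47.2538,126.6741) → (43.0085,136.9231) → (32.7595,141.1684) → (22.5105,136.9231) → (18.2652,126.6741) → (22.5105,116.4251) → (32.7595,112.1798) → (43.0085,116.4251) → (47.2538,126.6741), returning to the start.

Shape 2 is a regular polygon drawn with `<polygon>`. Its stroke #008000 means score at S399, F1891. After flipping Y the toolpath is (220.4367,150.2124) → (227.0601,143.5792) → (227.0533,134.2054) → (220.4201,127.5820) → (211.0463,127.5888) → (204.4229,134.2220) → (204.4297,143.5958) → (211.0629,150.2192) → (220.4367,150.2124), returning to the start.

Shape 3 is a rectangle drawn with `<path>`. Its stroke #008000 means score at S399, F1891. After flipping Y the toolpath is (97.9450,158.6678) → (240.3953,158.6678) → (240.3953,137.5881) → (97.9450,137.5881) → (97.9450,158.6678), returning to the start.

Shape 4 is a closed polygon drawn with `<polygon>`. Its stroke #008000 means score at S399, F1891. After flipping Y the toolpath is (141.5538,41.6680) → (213.9718,5.7921) → (208.0317,172.5874) → (9.7849,60.7544) → (285.6018,147.2621) → (141.5538,41.6680), returning to the start.

Shape 5 is a closed polygon drawn with `<polygon>`. Its stroke #008000 means score at S399, F1891. After flipping Y the toolpath is (14.2285,49.0332) → (71.3132,119.0479) → (104.0414,24.8335) → (11.8895,152.5154) → (296.7746,166.2107) → (146.5048,147.1770) → (14.2285,49.0332), returning to the start.

Shape 6 is a circle drawn with `<circle>`. Its stroke #008000 means score at S399, F1891. After flipping Y the toolpath is (58.7724,73.6365) → (51.7506,90.5885) → (34.7986,97.6103) → (17.8466,90.5885) → (10.8248,73.6365) → (17.8466,56.6845) → (34.7986,49.6627) → (51.7506,56.6845) → (58.7724,73.6365), returning to the start.

Shape 7 is a open polyline drawn with `<polyline>`. Its stroke #ff8800 means cut at S873, F1045. After flipping Y the toolpath is (311.4056,88.3201) → (58.6899,145.7560) → (115.1359,111.2019) → (264.8672,138.2377).

G21
G90
G0 X47.2538 Y126.6741
M3 S873
G1 X43.0085 Y136.9231 F1045
G1 X32.7595 Y141.1684
G1 X22.5105 Y136.9231
G1 X18.2652 Y126.6741
G1 X22.5105 Y116.4251
G1 X32.7595 Y112.1798
G1 X43.0085 Y116.4251
G1 X47.2538 Y126.6741
M5
G0 X220.4367 Y150.2124
M3 S399
G1 X227.0601 Y143.5792 F1891
G1 X227.0533 Y134.2054
G1 X220.4201 Y127.5820
G1 X211.0463 Y127.5888
G1 X204.4229 Y134.2220
G1 X204.4297 Y143.5958
G1 X211.0629 Y150.2192
G1 X220.4367 Y150.2124
M5
G0 X97.9450 Y158.6678
M3 S399
G1 X240.3953 Y158.6678 F1891
G1 X240.3953 Y137.5881
G1 X97.9450 Y137.5881
G1 X97.9450 Y158.6678
M5
G0 X141.5538 Y41.6680
M3 S399
G1 X213.9718 Y5.7921 F1891
G1 X208.0317 Y172.5874
G1 X9.7849 Y60.7544
G1 X285.6018 Y147.2621
G1 X141.5538 Y41.6680
M5
G0 X14.2285 Y49.0332
M3 S399
G1 X71.3132 Y119.0479 F1891
G1 X104.0414 Y24.8335
G1 X11.8895 Y152.5154
G1 X296.7746 Y166.2107
G1 X146.5048 Y147.1770
G1 X14.2285 Y49.0332
M5
G0 X58.7724 Y73.6365
M3 S399
G1 X51.7506 Y90.5885 F1891
G1 X34.7986 Y97.6103
G1 X17.8466 Y90.5885
G1 X10.8248 Y73.6365
G1 X17.8466 Y56.6845
G1 X34.7986 Y49.6627
G1 X51.7506 Y56.6845
G1 X58.7724 Y73.6365
M5
G0 X311.4056 Y88.3201
M3 S873
G1 X58.6899 Y145.7560 F1045
G1 X115.1359 Y111.2019
G1 X264.8672 Y138.2377
M5
G0 X0.0000 Y0.0000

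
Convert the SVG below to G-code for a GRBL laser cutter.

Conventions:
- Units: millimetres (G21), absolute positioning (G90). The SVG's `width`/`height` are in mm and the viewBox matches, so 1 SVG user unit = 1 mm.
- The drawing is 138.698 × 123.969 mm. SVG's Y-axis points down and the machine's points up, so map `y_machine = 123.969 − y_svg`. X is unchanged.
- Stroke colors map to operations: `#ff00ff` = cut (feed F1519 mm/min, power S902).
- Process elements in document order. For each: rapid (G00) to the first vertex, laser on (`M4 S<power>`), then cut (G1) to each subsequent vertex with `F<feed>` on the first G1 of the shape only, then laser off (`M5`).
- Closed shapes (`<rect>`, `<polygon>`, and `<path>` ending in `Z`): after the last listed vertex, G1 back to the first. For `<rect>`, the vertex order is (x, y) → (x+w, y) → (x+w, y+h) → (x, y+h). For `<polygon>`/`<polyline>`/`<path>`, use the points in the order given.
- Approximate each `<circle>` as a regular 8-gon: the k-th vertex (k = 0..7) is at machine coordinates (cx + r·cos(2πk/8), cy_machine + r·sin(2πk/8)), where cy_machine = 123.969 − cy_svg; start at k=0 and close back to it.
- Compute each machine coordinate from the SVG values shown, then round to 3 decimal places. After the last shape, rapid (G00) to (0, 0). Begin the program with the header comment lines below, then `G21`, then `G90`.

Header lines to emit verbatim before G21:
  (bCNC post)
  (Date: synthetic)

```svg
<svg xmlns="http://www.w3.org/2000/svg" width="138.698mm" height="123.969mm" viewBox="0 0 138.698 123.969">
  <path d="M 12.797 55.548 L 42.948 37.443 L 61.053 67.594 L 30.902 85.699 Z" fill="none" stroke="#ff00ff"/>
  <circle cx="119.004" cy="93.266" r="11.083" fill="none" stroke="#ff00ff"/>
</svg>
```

(bCNC post)
(Date: synthetic)
G21
G90
G00 X12.797 Y68.421
M4 S902
G1 X42.948 Y86.526 F1519
G1 X61.053 Y56.375
G1 X30.902 Y38.270
G1 X12.797 Y68.421
M5
G00 X130.087 Y30.703
M4 S902
G1 X126.841 Y38.540 F1519
G1 X119.004 Y41.786
G1 X111.167 Y38.540
G1 X107.921 Y30.703
G1 X111.167 Y22.866
G1 X119.004 Y19.620
G1 X126.841 Y22.866
G1 X130.087 Y30.703
M5
G00 X0.000 Y0.000

1 u = 1 mm; y_m = 123.969 − y.

[1] `<path>` regular polygon, #ff00ff→cut S902 F1519: (12.797,68.421) → (42.948,86.526) → (61.053,56.375) → (30.902,38.270) → (12.797,68.421) (closed)

[2] `<circle>` circle, #ff00ff→cut S902 F1519: (130.087,30.703) → (126.841,38.540) → (119.004,41.786) → (111.167,38.540) → (107.921,30.703) → (111.167,22.866) → (119.004,19.620) → (126.841,22.866) → (130.087,30.703) (closed)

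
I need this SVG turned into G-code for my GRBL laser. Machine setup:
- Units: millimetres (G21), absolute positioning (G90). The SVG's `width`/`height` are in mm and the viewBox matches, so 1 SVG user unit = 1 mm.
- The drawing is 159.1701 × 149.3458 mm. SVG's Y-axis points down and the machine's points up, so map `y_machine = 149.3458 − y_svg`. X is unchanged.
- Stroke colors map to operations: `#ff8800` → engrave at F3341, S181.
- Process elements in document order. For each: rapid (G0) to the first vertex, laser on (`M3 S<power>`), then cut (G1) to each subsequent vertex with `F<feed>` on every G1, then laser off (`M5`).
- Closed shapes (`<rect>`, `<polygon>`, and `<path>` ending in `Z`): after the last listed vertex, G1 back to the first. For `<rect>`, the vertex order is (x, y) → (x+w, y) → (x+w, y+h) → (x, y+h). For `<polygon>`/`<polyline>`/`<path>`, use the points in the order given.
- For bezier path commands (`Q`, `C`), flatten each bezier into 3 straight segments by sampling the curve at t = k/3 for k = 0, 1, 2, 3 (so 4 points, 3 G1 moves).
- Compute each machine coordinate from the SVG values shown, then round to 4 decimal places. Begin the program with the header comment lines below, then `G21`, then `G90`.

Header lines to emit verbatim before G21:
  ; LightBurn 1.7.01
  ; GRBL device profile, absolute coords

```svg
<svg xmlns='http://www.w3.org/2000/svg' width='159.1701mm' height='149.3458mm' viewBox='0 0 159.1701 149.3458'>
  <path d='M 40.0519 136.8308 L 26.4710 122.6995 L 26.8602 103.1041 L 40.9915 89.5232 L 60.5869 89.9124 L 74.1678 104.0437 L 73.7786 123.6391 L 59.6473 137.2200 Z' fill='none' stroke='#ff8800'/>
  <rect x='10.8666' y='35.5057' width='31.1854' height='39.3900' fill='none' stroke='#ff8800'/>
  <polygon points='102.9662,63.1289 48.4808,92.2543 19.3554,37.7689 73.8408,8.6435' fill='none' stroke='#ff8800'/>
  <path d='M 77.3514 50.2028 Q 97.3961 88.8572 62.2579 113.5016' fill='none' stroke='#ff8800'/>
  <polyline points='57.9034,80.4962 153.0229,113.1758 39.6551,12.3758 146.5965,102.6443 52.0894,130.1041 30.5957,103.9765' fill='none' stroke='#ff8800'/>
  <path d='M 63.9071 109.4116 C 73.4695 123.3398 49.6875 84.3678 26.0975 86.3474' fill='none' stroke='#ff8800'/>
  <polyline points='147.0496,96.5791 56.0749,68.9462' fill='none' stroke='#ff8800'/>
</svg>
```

; LightBurn 1.7.01
; GRBL device profile, absolute coords
G21
G90
G0 X40.0519 Y12.5150
M3 S181
G1 X26.4710 Y26.6463 F3341
G1 X26.8602 Y46.2417 F3341
G1 X40.9915 Y59.8226 F3341
G1 X60.5869 Y59.4334 F3341
G1 X74.1678 Y45.3021 F3341
G1 X73.7786 Y25.7067 F3341
G1 X59.6473 Y12.1258 F3341
G1 X40.0519 Y12.5150 F3341
M5
G0 X10.8666 Y113.8401
M3 S181
G1 X42.0520 Y113.8401 F3341
G1 X42.0520 Y74.4501 F3341
G1 X10.8666 Y74.4501 F3341
G1 X10.8666 Y113.8401 F3341
M5
G0 X102.9662 Y86.2169
M3 S181
G1 X48.4808 Y57.0915 F3341
G1 X19.3554 Y111.5769 F3341
G1 X73.8408 Y140.7023 F3341
G1 X102.9662 Y86.2169 F3341
M5
G0 X77.3514 Y99.1430
M3 S181
G1 X84.5831 Y74.9301 F3341
G1 X79.5519 Y53.8305 F3341
G1 X62.2579 Y35.8442 F3341
M5
G0 X57.9034 Y68.8496
M3 S181
G1 X153.0229 Y36.1700 F3341
G1 X39.6551 Y136.9700 F3341
G1 X146.5965 Y46.7015 F3341
G1 X52.0894 Y19.2417 F3341
G1 X30.5957 Y45.3693 F3341
M5
G0 X63.9071 Y39.9342
M3 S181
G1 X63.5968 Y40.1634 F3341
G1 X48.5094 Y54.8035 F3341
G1 X26.0975 Y62.9984 F3341
M5
G0 X147.0496 Y52.7667
M3 S181
G1 X56.0749 Y80.3996 F3341
M5

1 u = 1 mm; y_m = 149.3458 − y.

[1] `<path>` regular polygon, #ff8800→engrave S181 F3341: (40.0519,12.5150) → (26.4710,26.6463) → (26.8602,46.2417) → (40.9915,59.8226) → (60.5869,59.4334) → (74.1678,45.3021) → (73.7786,25.7067) → (59.6473,12.1258) → (40.0519,12.5150) (closed)

[2] `<rect>` rectangle, #ff8800→engrave S181 F3341: (10.8666,113.8401) → (42.0520,113.8401) → (42.0520,74.4501) → (10.8666,74.4501) → (10.8666,113.8401) (closed)

[3] `<polygon>` regular polygon, #ff8800→engrave S181 F3341: (102.9662,86.2169) → (48.4808,57.0915) → (19.3554,111.5769) → (73.8408,140.7023) → (102.9662,86.2169) (closed)

[4] `<path>` quadratic bezier, #ff8800→engrave S181 F3341: (77.3514,99.1430) → (84.5831,74.9301) → (79.5519,53.8305) → (62.2579,35.8442)

[5] `<polyline>` open polyline, #ff8800→engrave S181 F3341: (57.9034,68.8496) → (153.0229,36.1700) → (39.6551,136.9700) → (146.5965,46.7015) → (52.0894,19.2417) → (30.5957,45.3693)

[6] `<path>` cubic bezier, #ff8800→engrave S181 F3341: (63.9071,39.9342) → (63.5968,40.1634) → (48.5094,54.8035) → (26.0975,62.9984)

[7] `<polyline>` line segment, #ff8800→engrave S181 F3341: (147.0496,52.7667) → (56.0749,80.3996)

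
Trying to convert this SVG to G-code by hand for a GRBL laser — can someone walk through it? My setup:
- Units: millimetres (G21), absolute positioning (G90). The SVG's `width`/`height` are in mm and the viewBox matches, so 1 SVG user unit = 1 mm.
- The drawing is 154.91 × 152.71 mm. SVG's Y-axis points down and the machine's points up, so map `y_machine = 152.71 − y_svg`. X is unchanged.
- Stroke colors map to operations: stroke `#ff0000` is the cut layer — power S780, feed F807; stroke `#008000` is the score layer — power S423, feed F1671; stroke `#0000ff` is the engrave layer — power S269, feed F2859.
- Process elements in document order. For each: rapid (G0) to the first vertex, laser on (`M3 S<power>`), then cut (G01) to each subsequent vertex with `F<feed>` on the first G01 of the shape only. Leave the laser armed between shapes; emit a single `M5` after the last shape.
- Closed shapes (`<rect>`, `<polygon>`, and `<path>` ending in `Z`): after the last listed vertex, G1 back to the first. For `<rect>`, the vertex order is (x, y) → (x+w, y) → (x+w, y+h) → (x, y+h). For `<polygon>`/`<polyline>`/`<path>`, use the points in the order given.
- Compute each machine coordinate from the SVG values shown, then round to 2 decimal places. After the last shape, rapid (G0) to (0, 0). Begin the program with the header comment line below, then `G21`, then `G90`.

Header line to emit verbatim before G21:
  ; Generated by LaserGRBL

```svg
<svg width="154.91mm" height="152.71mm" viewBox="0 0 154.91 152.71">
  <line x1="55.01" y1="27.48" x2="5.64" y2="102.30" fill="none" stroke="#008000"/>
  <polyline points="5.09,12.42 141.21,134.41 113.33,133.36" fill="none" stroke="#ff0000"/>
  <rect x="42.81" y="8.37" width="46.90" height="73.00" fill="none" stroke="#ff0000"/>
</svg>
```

; Generated by LaserGRBL
G21
G90
G0 X55.01 Y125.23
M3 S423
G01 X5.64 Y50.41 F1671
G0 X5.09 Y140.29
M3 S780
G01 X141.21 Y18.30 F807
G01 X113.33 Y19.35
G0 X42.81 Y144.34
M3 S780
G01 X89.71 Y144.34 F807
G01 X89.71 Y71.34
G01 X42.81 Y71.34
G01 X42.81 Y144.34
M5
G0 X0.00 Y0.00

Since the viewBox matches the mm dimensions, user units are millimetres directly. The only transform is the Y-flip y_m = 152.71 − y_svg.

Shape 1 is a line segment drawn with `<line>`. Its stroke #008000 means score at S423, F1671. After flipping Y the toolpath is (55.01,125.23) → (5.64,50.41).

Shape 2 is a open polyline drawn with `<polyline>`. Its stroke #ff0000 means cut at S780, F807. After flipping Y the toolpath is (5.09,140.29) → (141.21,18.30) → (113.33,19.35).

Shape 3 is a rectangle drawn with `<rect>`. Its stroke #ff0000 means cut at S780, F807. After flipping Y the toolpath is (42.81,144.34) → (89.71,144.34) → (89.71,71.34) → (42.81,71.34) → (42.81,144.34), returning to the start.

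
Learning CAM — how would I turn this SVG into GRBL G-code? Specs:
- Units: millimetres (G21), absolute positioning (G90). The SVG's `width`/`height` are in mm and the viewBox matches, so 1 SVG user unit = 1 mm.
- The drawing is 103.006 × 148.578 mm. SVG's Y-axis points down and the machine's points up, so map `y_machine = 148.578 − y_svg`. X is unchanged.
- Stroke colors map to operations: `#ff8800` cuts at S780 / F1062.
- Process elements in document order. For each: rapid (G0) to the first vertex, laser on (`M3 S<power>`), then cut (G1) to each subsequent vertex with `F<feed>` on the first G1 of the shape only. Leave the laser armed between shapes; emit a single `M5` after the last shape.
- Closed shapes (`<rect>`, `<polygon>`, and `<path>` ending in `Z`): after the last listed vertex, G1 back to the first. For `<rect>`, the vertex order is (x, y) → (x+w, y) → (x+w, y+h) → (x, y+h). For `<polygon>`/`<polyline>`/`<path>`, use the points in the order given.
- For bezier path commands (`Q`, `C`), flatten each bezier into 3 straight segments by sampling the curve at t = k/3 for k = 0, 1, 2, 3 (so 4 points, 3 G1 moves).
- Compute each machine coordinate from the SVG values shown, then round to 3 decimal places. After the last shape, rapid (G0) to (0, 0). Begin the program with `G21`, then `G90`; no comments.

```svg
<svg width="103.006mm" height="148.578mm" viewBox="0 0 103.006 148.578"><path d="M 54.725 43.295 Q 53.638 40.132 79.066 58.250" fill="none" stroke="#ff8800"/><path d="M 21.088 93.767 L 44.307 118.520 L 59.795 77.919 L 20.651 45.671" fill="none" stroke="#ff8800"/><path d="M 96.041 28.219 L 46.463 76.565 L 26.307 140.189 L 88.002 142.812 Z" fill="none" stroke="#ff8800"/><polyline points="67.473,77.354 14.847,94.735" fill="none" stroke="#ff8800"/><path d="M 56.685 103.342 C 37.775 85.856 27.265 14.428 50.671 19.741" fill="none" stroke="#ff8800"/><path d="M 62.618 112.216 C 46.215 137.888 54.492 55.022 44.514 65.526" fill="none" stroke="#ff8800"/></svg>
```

Since the viewBox matches the mm dimensions, user units are millimetres directly. The only transform is the Y-flip y_m = 148.578 − y_svg.

Shape 1 is a quadratic bezier drawn with `<path>`. Its stroke #ff8800 means cut at S780, F1062. After flipping Y the toolpath is (54.725,105.283) → (56.946,105.027) → (65.060,100.042) → (79.066,90.328).

Shape 2 is a open polyline drawn with `<path>`. Its stroke #ff8800 means cut at S780, F1062. After flipping Y the toolpath is (21.088,54.811) → (44.307,30.058) → (59.795,70.659) → (20.651,102.907).

Shape 3 is a closed polygon drawn with `<path>`. Its stroke #ff8800 means cut at S780, F1062. After flipping Y the toolpath is (96.041,120.359) → (46.463,72.013) → (26.307,8.389) → (88.002,5.766) → (96.041,120.359), returning to the start.

Shape 4 is a line segment drawn with `<polyline>`. Its stroke #ff8800 means cut at S780, F1062. After flipping Y the toolpath is (67.473,71.224) → (14.847,53.843).

Shape 5 is a cubic bezier drawn with `<path>`. Its stroke #ff8800 means cut at S780, F1062. After flipping Y the toolpath is (56.685,45.236) → (41.520,75.863) → (37.625,113.410) → (50.671,128.837).

Shape 6 is a cubic bezier drawn with `<path>`. Its stroke #ff8800 means cut at S780, F1062. After flipping Y the toolpath is (62.618,36.362) → (52.851,39.391) → (49.997,69.911) → (44.514,83.052).

G21
G90
G0 X54.725 Y105.283
M3 S780
G1 X56.946 Y105.027 F1062
G1 X65.060 Y100.042
G1 X79.066 Y90.328
G0 X21.088 Y54.811
M3 S780
G1 X44.307 Y30.058 F1062
G1 X59.795 Y70.659
G1 X20.651 Y102.907
G0 X96.041 Y120.359
M3 S780
G1 X46.463 Y72.013 F1062
G1 X26.307 Y8.389
G1 X88.002 Y5.766
G1 X96.041 Y120.359
G0 X67.473 Y71.224
M3 S780
G1 X14.847 Y53.843 F1062
G0 X56.685 Y45.236
M3 S780
G1 X41.520 Y75.863 F1062
G1 X37.625 Y113.410
G1 X50.671 Y128.837
G0 X62.618 Y36.362
M3 S780
G1 X52.851 Y39.391 F1062
G1 X49.997 Y69.911
G1 X44.514 Y83.052
M5
G0 X0.000 Y0.000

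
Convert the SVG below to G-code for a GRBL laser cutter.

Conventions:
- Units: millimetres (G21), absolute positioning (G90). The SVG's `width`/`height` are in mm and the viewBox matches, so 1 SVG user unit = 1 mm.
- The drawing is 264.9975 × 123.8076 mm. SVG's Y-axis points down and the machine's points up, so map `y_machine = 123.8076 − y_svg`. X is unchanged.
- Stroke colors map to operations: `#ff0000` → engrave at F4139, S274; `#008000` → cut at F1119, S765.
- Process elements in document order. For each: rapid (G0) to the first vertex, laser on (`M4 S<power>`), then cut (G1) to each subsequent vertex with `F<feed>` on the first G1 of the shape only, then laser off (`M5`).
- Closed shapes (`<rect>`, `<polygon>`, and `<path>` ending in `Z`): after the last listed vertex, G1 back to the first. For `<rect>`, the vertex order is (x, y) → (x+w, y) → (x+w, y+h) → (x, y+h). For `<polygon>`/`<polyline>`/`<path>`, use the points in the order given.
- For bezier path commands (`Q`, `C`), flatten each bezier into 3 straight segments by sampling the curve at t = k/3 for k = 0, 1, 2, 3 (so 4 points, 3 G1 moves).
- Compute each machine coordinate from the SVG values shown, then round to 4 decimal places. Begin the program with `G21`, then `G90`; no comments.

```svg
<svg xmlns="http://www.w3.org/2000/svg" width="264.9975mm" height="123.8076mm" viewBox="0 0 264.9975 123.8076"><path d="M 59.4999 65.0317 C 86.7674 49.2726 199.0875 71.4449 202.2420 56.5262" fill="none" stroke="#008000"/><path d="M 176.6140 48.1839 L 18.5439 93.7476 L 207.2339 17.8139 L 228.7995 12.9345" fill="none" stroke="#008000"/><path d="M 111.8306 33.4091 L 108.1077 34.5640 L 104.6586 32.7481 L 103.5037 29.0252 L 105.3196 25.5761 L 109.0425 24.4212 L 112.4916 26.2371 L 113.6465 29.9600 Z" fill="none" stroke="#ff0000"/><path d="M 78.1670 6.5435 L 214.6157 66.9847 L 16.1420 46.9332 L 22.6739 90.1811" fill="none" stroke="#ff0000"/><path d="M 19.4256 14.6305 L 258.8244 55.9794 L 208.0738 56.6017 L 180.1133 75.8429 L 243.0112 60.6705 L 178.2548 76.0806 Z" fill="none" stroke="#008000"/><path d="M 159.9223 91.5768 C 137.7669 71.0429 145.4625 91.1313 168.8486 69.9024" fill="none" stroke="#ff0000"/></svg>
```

G21
G90
G0 X59.4999 Y58.7759
M4 S765
G1 X107.9250 Y64.6698 F1119
G1 X169.8922 Y61.9478
G1 X202.2420 Y67.2814
M5
G0 X176.6140 Y75.6237
M4 S765
G1 X18.5439 Y30.0600 F1119
G1 X207.2339 Y105.9937
G1 X228.7995 Y110.8731
M5
G0 X111.8306 Y90.3985
M4 S274
G1 X108.1077 Y89.2436 F4139
G1 X104.6586 Y91.0595
G1 X103.5037 Y94.7824
G1 X105.3196 Y98.2315
G1 X109.0425 Y99.3864
G1 X112.4916 Y97.5705
G1 X113.6465 Y93.8476
G1 X111.8306 Y90.3985
M5
G0 X78.1670 Y117.2641
M4 S274
G1 X214.6157 Y56.8229 F4139
G1 X16.1420 Y76.8744
G1 X22.6739 Y33.6265
M5
G0 X19.4256 Y109.1771
M4 S765
G1 X258.8244 Y67.8282 F1119
G1 X208.0738 Y67.2059
G1 X180.1133 Y47.9647
G1 X243.0112 Y63.1371
G1 X178.2548 Y47.7270
G1 X19.4256 Y109.1771
M5
G0 X159.9223 Y32.2308
M4 S274
G1 X147.1928 Y42.2587 F4139
G1 X151.2171 Y43.4139
G1 X168.8486 Y53.9052
M5

Since the viewBox matches the mm dimensions, user units are millimetres directly. The only transform is the Y-flip y_m = 123.8076 − y_svg.

Shape 1 is a cubic bezier drawn with `<path>`. Its stroke #008000 means cut at S765, F1119. After flipping Y the toolpath is (59.4999,58.7759) → (107.9250,64.6698) → (169.8922,61.9478) → (202.2420,67.2814).

Shape 2 is a open polyline drawn with `<path>`. Its stroke #008000 means cut at S765, F1119. After flipping Y the toolpath is (176.6140,75.6237) → (18.5439,30.0600) → (207.2339,105.9937) → (228.7995,110.8731).

Shape 3 is a regular polygon drawn with `<path>`. Its stroke #ff0000 means engrave at S274, F4139. After flipping Y the toolpath is (111.8306,90.3985) → (108.1077,89.2436) → (104.6586,91.0595) → (103.5037,94.7824) → (105.3196,98.2315) → (109.0425,99.3864) → (112.4916,97.5705) → (113.6465,93.8476) → (111.8306,90.3985), returning to the start.

Shape 4 is a open polyline drawn with `<path>`. Its stroke #ff0000 means engrave at S274, F4139. After flipping Y the toolpath is (78.1670,117.2641) → (214.6157,56.8229) → (16.1420,76.8744) → (22.6739,33.6265).

Shape 5 is a closed polygon drawn with `<path>`. Its stroke #008000 means cut at S765, F1119. After flipping Y the toolpath is (19.4256,109.1771) → (258.8244,67.8282) → (208.0738,67.2059) → (180.1133,47.9647) → (243.0112,63.1371) → (178.2548,47.7270) → (19.4256,109.1771), returning to the start.

Shape 6 is a cubic bezier drawn with `<path>`. Its stroke #ff0000 means engrave at S274, F4139. After flipping Y the toolpath is (159.9223,32.2308) → (147.1928,42.2587) → (151.2171,43.4139) → (168.8486,53.9052).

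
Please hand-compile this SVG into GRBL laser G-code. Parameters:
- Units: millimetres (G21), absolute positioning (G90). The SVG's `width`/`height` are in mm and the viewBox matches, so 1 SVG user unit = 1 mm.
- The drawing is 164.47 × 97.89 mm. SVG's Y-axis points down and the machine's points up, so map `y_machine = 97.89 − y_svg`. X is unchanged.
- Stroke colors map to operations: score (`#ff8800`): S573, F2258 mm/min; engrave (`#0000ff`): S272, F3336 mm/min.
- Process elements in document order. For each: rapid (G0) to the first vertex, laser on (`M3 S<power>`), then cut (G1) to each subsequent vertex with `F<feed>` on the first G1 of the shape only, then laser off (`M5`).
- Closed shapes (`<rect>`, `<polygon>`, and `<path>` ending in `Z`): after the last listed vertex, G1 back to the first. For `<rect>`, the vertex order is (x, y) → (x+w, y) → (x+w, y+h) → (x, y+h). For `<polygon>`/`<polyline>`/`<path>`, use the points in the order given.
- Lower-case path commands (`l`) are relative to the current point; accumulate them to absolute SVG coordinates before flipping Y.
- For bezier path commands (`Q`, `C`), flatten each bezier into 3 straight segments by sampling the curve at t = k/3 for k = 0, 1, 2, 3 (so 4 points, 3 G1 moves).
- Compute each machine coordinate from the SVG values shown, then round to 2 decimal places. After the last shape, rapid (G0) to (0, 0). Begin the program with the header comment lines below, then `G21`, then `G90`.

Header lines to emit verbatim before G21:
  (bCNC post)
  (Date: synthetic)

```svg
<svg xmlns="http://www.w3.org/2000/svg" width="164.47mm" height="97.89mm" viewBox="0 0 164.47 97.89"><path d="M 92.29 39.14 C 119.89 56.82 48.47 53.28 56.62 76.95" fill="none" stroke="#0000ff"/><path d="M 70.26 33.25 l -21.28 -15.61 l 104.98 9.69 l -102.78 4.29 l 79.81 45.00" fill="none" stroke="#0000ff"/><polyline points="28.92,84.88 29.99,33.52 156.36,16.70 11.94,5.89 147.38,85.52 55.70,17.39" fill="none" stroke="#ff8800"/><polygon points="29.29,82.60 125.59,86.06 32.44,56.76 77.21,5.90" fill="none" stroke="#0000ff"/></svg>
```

1 u = 1 mm; y_m = 97.89 − y.

[1] `<path>` cubic bezier, #0000ff→engrave S272 F3336: (92.29,58.75) → (93.50,46.35) → (68.38,37.33) → (56.62,20.94)

[2] `<path>` open polyline, #0000ff→engrave S272 F3336: (70.26,64.64) → (48.98,80.25) → (153.96,70.56) → (51.18,66.27) → (130.99,21.27)

[3] `<polyline>` open polyline, #ff8800→score S573 F2258: (28.92,13.01) → (29.99,64.37) → (156.36,81.19) → (11.94,92.00) → (147.38,12.37) → (55.70,80.50)

[4] `<polygon>` closed polygon, #0000ff→engrave S272 F3336: (29.29,15.29) → (125.59,11.83) → (32.44,41.13) → (77.21,91.99) → (29.29,15.29) (closed)

(bCNC post)
(Date: synthetic)
G21
G90
G0 X92.29 Y58.75
M3 S272
G1 X93.50 Y46.35 F3336
G1 X68.38 Y37.33
G1 X56.62 Y20.94
M5
G0 X70.26 Y64.64
M3 S272
G1 X48.98 Y80.25 F3336
G1 X153.96 Y70.56
G1 X51.18 Y66.27
G1 X130.99 Y21.27
M5
G0 X28.92 Y13.01
M3 S573
G1 X29.99 Y64.37 F2258
G1 X156.36 Y81.19
G1 X11.94 Y92.00
G1 X147.38 Y12.37
G1 X55.70 Y80.50
M5
G0 X29.29 Y15.29
M3 S272
G1 X125.59 Y11.83 F3336
G1 X32.44 Y41.13
G1 X77.21 Y91.99
G1 X29.29 Y15.29
M5
G0 X0.00 Y0.00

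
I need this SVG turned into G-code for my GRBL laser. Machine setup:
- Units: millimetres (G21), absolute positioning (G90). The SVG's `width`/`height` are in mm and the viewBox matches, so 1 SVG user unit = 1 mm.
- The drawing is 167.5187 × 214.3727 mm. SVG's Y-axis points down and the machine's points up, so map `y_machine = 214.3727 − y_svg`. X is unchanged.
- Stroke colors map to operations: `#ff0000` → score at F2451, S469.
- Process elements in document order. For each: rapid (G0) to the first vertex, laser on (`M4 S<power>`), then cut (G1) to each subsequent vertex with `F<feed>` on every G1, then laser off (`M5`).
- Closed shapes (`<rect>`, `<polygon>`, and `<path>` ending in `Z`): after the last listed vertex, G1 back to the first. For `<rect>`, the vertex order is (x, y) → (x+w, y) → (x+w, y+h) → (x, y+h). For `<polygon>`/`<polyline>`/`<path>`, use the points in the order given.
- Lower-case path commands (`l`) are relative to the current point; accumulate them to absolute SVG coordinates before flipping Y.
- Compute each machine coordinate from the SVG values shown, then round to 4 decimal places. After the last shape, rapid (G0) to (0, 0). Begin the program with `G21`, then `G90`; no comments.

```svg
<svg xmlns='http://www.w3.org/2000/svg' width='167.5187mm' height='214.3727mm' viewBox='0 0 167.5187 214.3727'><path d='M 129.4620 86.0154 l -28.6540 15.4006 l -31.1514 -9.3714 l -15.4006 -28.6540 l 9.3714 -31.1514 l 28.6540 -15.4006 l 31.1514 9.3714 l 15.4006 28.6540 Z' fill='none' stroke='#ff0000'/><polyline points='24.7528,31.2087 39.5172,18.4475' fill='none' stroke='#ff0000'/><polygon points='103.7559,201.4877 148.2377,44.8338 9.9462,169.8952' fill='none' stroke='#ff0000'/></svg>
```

G21
G90
G0 X129.4620 Y128.3573
M4 S469
G1 X100.8080 Y112.9567 F2451
G1 X69.6566 Y122.3281 F2451
G1 X54.2560 Y150.9821 F2451
G1 X63.6274 Y182.1335 F2451
G1 X92.2814 Y197.5341 F2451
G1 X123.4328 Y188.1627 F2451
G1 X138.8334 Y159.5087 F2451
G1 X129.4620 Y128.3573 F2451
M5
G0 X24.7528 Y183.1640
M4 S469
G1 X39.5172 Y195.9252 F2451
M5
G0 X103.7559 Y12.8850
M4 S469
G1 X148.2377 Y169.5389 F2451
G1 X9.9462 Y44.4775 F2451
G1 X103.7559 Y12.8850 F2451
M5
G0 X0.0000 Y0.0000

Since the viewBox matches the mm dimensions, user units are millimetres directly. The only transform is the Y-flip y_m = 214.3727 − y_svg.

Shape 1 is a regular polygon drawn with `<path>`. Its stroke #ff0000 means score at S469, F2451. After flipping Y the toolpath is (129.4620,128.3573) → (100.8080,112.9567) → (69.6566,122.3281) → (54.2560,150.9821) → (63.6274,182.1335) → (92.2814,197.5341) → (123.4328,188.1627) → (138.8334,159.5087) → (129.4620,128.3573), returning to the start.

Shape 2 is a line segment drawn with `<polyline>`. Its stroke #ff0000 means score at S469, F2451. After flipping Y the toolpath is (24.7528,183.1640) → (39.5172,195.9252).

Shape 3 is a closed polygon drawn with `<polygon>`. Its stroke #ff0000 means score at S469, F2451. After flipping Y the toolpath is (103.7559,12.8850) → (148.2377,169.5389) → (9.9462,44.4775) → (103.7559,12.8850), returning to the start.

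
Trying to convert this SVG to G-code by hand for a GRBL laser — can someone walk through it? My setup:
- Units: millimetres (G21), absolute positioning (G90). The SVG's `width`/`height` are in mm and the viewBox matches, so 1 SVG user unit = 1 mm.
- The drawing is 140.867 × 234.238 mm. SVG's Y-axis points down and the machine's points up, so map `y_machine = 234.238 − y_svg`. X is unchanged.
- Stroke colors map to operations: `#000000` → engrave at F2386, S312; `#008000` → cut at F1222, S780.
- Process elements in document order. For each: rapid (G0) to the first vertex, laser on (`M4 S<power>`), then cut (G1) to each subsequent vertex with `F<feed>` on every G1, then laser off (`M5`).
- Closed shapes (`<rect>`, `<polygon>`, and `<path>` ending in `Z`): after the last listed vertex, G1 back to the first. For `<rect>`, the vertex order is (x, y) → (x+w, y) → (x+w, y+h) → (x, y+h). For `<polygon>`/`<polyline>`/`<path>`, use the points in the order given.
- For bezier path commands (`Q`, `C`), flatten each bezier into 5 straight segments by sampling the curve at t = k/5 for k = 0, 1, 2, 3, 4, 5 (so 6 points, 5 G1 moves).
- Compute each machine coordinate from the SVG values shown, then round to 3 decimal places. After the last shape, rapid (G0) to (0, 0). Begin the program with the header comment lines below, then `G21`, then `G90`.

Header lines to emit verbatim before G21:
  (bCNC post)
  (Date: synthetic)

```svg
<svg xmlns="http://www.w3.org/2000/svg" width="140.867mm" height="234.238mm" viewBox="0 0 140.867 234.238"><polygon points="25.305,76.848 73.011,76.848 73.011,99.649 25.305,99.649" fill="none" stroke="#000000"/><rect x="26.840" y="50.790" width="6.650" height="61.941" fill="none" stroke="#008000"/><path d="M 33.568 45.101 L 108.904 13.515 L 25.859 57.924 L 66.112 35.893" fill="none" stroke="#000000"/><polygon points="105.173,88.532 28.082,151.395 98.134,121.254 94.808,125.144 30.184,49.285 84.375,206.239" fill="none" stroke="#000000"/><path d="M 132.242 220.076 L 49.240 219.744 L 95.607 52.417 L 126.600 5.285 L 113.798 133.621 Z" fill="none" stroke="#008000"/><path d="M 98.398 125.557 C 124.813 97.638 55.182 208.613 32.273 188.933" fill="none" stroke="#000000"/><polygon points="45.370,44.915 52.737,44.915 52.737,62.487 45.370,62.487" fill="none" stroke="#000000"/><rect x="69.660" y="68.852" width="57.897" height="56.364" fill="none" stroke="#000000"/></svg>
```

1 u = 1 mm; y_m = 234.238 − y.

[1] `<polygon>` rectangle, #000000→engrave S312 F2386: (25.305,157.390) → (73.011,157.390) → (73.011,134.589) → (25.305,134.589) → (25.305,157.390) (closed)

[2] `<rect>` rectangle, #008000→cut S780 F1222: (26.840,183.448) → (33.490,183.448) → (33.490,121.507) → (26.840,121.507) → (26.840,183.448) (closed)

[3] `<path>` open polyline, #000000→engrave S312 F2386: (33.568,189.137) → (108.904,220.723) → (25.859,176.314) → (66.112,198.345)

[4] `<polygon>` closed polygon, #000000→engrave S312 F2386: (105.173,145.706) → (28.082,82.843) → (98.134,112.984) → (94.808,109.094) → (30.184,184.953) → (84.375,27.999) → (105.173,145.706) (closed)

[5] `<path>` closed polygon, #008000→cut S780 F1222: (132.242,14.162) → (49.240,14.494) → (95.607,181.821) → (126.600,228.953) → (113.798,100.617) → (132.242,14.162) (closed)

[6] `<path>` cubic bezier, #000000→engrave S312 F2386: (98.398,108.681) → (103.864,110.922) → (93.131,92.766) → (73.053,67.152) → (50.483,47.019) → (32.273,45.305)

[7] `<polygon>` rectangle, #000000→engrave S312 F2386: (45.370,189.323) → (52.737,189.323) → (52.737,171.751) → (45.370,171.751) → (45.370,189.323) (closed)

[8] `<rect>` rectangle, #000000→engrave S312 F2386: (69.660,165.386) → (127.557,165.386) → (127.557,109.022) → (69.660,109.022) → (69.660,165.386) (closed)

(bCNC post)
(Date: synthetic)
G21
G90
G0 X25.305 Y157.390
M4 S312
G1 X73.011 Y157.390 F2386
G1 X73.011 Y134.589 F2386
G1 X25.305 Y134.589 F2386
G1 X25.305 Y157.390 F2386
M5
G0 X26.840 Y183.448
M4 S780
G1 X33.490 Y183.448 F1222
G1 X33.490 Y121.507 F1222
G1 X26.840 Y121.507 F1222
G1 X26.840 Y183.448 F1222
M5
G0 X33.568 Y189.137
M4 S312
G1 X108.904 Y220.723 F2386
G1 X25.859 Y176.314 F2386
G1 X66.112 Y198.345 F2386
M5
G0 X105.173 Y145.706
M4 S312
G1 X28.082 Y82.843 F2386
G1 X98.134 Y112.984 F2386
G1 X94.808 Y109.094 F2386
G1 X30.184 Y184.953 F2386
G1 X84.375 Y27.999 F2386
G1 X105.173 Y145.706 F2386
M5
G0 X132.242 Y14.162
M4 S780
G1 X49.240 Y14.494 F1222
G1 X95.607 Y181.821 F1222
G1 X126.600 Y228.953 F1222
G1 X113.798 Y100.617 F1222
G1 X132.242 Y14.162 F1222
M5
G0 X98.398 Y108.681
M4 S312
G1 X103.864 Y110.922 F2386
G1 X93.131 Y92.766 F2386
G1 X73.053 Y67.152 F2386
G1 X50.483 Y47.019 F2386
G1 X32.273 Y45.305 F2386
M5
G0 X45.370 Y189.323
M4 S312
G1 X52.737 Y189.323 F2386
G1 X52.737 Y171.751 F2386
G1 X45.370 Y171.751 F2386
G1 X45.370 Y189.323 F2386
M5
G0 X69.660 Y165.386
M4 S312
G1 X127.557 Y165.386 F2386
G1 X127.557 Y109.022 F2386
G1 X69.660 Y109.022 F2386
G1 X69.660 Y165.386 F2386
M5
G0 X0.000 Y0.000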